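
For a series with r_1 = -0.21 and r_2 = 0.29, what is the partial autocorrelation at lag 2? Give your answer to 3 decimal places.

φ_{22} = (r_2 − r_1²) / (1 − r_1²)
r_1² = (-0.21)² = 0.0441
Numerator = 0.29 − 0.0441 = 0.2459; denominator = 1 − 0.0441 = 0.9559
φ_{22} = 0.2459 / 0.9559 = 0.257

0.257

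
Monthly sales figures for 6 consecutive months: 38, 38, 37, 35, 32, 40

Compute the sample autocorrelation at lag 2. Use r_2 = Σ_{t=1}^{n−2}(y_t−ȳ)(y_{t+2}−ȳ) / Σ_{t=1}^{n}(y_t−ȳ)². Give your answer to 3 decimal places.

Mean ȳ = (38 + 38 + 37 + 35 + 32 + 40)/6 = 36.6667
Σ(y_t−ȳ)(y_{t+2}−ȳ) = (0.4444) + (-2.2222) + (-1.5556) + (-5.5556) = -8.8889
Denominator Σ(y_t−ȳ)² = 39.3333
r_2 = -8.8889 / 39.3333 = -0.226

-0.226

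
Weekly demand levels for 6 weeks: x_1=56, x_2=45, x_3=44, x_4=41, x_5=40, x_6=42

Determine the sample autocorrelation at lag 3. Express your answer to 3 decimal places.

-0.241

Mean x̄ = (56 + 45 + 44 + 41 + 40 + 42)/6 = 44.6667
Deviations from mean: 11.3333, 0.3333, -0.6667, -3.6667, -4.6667, -2.6667
Σ(x_t−x̄)(x_{t+3}−x̄) = (-41.5556) + (-1.5556) + (1.7778) = -41.3333
Denominator Σ(x_t−x̄)² = 171.3333
r_3 = -41.3333 / 171.3333 = -0.241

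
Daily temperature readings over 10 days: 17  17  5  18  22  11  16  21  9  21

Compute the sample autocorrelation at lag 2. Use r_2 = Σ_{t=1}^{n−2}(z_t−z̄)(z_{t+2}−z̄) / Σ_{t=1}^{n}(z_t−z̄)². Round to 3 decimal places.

Mean z̄ = (17 + 17 + 5 + 18 + 22 + 11 + 16 + 21 + 9 + 21)/10 = 15.7000
Numerator Σ_{t=1}^{8}(z_t−z̄)(z_{t+2}−z̄) = -86.0800
Denominator Σ(z_t−z̄)² = 286.1000
r_2 = -86.0800 / 286.1000 = -0.301

-0.301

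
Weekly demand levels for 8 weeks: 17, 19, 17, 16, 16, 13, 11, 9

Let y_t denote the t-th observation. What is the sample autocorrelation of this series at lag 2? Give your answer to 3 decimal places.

Mean ȳ = (17 + 19 + 17 + 16 + 16 + 13 + 11 + 9)/8 = 14.7500
Deviations from mean: 2.2500, 4.2500, 2.2500, 1.2500, 1.2500, -1.7500, -3.7500, -5.7500
Σ(y_t−ȳ)(y_{t+2}−ȳ) = (5.0625) + (5.3125) + (2.8125) + (-2.1875) + (-4.6875) + (10.0625) = 16.3750
Denominator Σ(y_t−ȳ)² = 81.5000
r_2 = 16.3750 / 81.5000 = 0.201

0.201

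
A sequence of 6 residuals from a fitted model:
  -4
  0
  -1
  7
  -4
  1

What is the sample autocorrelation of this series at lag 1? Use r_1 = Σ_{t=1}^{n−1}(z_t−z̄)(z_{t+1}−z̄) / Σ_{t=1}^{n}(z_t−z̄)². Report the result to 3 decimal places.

-0.467

Mean z̄ = (-4 + 0 − 1 + 7 − 4 + 1)/6 = -0.1667
Deviations from mean: -3.8333, 0.1667, -0.8333, 7.1667, -3.8333, 1.1667
Σ(z_t−z̄)(z_{t+1}−z̄) = (-0.6389) + (-0.1389) + (-5.9722) + (-27.4722) + (-4.4722) = -38.6944
Denominator Σ(z_t−z̄)² = 82.8333
r_1 = -38.6944 / 82.8333 = -0.467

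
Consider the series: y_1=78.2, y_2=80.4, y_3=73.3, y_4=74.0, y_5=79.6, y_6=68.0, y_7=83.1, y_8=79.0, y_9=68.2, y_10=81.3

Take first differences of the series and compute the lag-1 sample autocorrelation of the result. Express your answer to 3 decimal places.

First differences Δy: 2.2, -7.1, 0.7, 5.6, -11.6, 15.1, -4.1, -10.8, 13.1
Mean of differences = 0.3444
Numerator Σ(Δy_t−Δȳ)(Δy_{t+1}−Δȳ) = -411.8164
Denominator Σ(Δy_t−Δȳ)² = 753.6622
r_1(Δy) = -411.8164 / 753.6622 = -0.546

-0.546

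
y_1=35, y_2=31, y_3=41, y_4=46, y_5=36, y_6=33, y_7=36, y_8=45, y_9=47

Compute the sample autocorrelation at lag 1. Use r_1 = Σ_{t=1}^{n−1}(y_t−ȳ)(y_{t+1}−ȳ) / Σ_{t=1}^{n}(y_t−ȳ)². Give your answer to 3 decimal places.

0.259

Mean ȳ = (35 + 31 + 41 + 46 + 36 + 33 + 36 + 45 + 47)/9 = 38.8889
Numerator Σ_{t=1}^{8}(y_t−ȳ)(y_{t+1}−ȳ) = 74.4321
Denominator Σ(y_t−ȳ)² = 286.8889
r_1 = 74.4321 / 286.8889 = 0.259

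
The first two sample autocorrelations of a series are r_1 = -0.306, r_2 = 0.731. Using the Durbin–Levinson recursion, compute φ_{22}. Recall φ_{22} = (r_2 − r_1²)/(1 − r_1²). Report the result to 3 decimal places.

φ_{22} = (r_2 − r_1²) / (1 − r_1²)
r_1² = (-0.306)² = 0.093636
Numerator = 0.731 − 0.0936 = 0.6374; denominator = 1 − 0.0936 = 0.9064
φ_{22} = 0.6374 / 0.9064 = 0.703

0.703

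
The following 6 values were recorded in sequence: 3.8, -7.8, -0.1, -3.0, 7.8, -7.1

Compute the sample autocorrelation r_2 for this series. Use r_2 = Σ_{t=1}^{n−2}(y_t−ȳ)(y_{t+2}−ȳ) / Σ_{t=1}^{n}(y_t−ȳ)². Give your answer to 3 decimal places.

Mean ȳ = (3.8 − 7.8 − 0.1 − 3.0 + 7.8 − 7.1)/6 = -1.0667
Deviations from mean: 4.8667, -6.7333, 0.9667, -1.9333, 8.8667, -6.0333
Numerator Σ_{t=1}^{4}(y_t−ȳ)(y_{t+2}−ȳ) = 37.9578
Denominator Σ(y_t−ȳ)² = 188.7133
r_2 = 37.9578 / 188.7133 = 0.201

0.201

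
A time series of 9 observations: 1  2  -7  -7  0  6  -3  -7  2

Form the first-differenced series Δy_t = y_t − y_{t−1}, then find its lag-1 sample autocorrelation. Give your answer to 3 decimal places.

First differences Δy: 1, -9, 0, 7, 6, -9, -4, 9
Mean of differences = 0.1250
Numerator Σ(Δy_t−Δȳ)(Δy_{t+1}−Δȳ) = -19.8906
Denominator Σ(Δy_t−Δȳ)² = 344.8750
r_1(Δy) = -19.8906 / 344.8750 = -0.058

-0.058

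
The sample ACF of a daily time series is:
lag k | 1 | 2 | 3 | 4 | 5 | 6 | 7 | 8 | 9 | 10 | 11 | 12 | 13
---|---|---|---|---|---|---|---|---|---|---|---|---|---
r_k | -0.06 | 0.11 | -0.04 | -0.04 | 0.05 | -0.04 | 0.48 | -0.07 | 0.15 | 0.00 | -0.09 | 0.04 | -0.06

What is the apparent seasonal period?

7

The largest autocorrelation is r_7 = 0.48; the remaining lags stay at or below 0.15.
The dominant spike at lag 7 indicates a seasonal period of 7.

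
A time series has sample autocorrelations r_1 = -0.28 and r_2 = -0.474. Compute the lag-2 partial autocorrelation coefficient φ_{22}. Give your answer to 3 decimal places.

-0.599

φ_{22} = (r_2 − r_1²) / (1 − r_1²)
r_1² = (-0.28)² = 0.0784
Numerator = -0.474 − 0.0784 = -0.5524; denominator = 1 − 0.0784 = 0.9216
φ_{22} = -0.5524 / 0.9216 = -0.599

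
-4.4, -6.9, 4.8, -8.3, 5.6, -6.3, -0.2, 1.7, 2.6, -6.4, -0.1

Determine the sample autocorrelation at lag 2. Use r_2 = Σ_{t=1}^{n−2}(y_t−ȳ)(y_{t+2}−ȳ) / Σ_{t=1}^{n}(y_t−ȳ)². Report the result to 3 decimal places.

0.343

Mean ȳ = (-4.4 − 6.9 + 4.8 − 8.3 + 5.6 − 6.3 − 0.2 + 1.7 + 2.6 − 6.4 − 0.1)/11 = -1.6273
Numerator Σ_{t=1}^{9}(y_t−ȳ)(y_{t+2}−ȳ) = 86.3712
Denominator Σ(y_t−ȳ)² = 251.4818
r_2 = 86.3712 / 251.4818 = 0.343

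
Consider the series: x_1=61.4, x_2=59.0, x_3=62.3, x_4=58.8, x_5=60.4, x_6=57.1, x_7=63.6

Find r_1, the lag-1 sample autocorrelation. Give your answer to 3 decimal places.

Mean x̄ = (61.4 + 59.0 + 62.3 + 58.8 + 60.4 + 57.1 + 63.6)/7 = 60.3714
Deviations from mean: 1.0286, -1.3714, 1.9286, -1.5714, 0.0286, -3.2714, 3.2286
Numerator Σ_{t=1}^{6}(x_t−x̄)(x_{t+1}−x̄) = -17.7865
Denominator Σ(x_t−x̄)² = 30.2543
r_1 = -17.7865 / 30.2543 = -0.588

-0.588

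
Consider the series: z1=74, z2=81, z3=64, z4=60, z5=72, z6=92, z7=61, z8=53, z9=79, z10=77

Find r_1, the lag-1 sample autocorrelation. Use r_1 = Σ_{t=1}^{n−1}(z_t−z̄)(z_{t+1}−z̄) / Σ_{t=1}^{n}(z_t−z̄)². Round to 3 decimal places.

-0.062

Mean z̄ = (74 + 81 + 64 + 60 + 72 + 92 + 61 + 53 + 79 + 77)/10 = 71.3000
Numerator Σ_{t=1}^{9}(z_t−z̄)(z_{t+1}−z̄) = -77.2900
Denominator Σ(z_t−z̄)² = 1244.1000
r_1 = -77.2900 / 1244.1000 = -0.062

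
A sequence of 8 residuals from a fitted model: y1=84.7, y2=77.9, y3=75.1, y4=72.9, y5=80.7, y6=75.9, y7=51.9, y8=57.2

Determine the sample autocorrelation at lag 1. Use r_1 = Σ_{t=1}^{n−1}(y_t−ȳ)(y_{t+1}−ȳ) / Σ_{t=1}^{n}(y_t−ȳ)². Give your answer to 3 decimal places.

0.388

Mean ȳ = (84.7 + 77.9 + 75.1 + 72.9 + 80.7 + 75.9 + 51.9 + 57.2)/8 = 72.0375
Σ(y_t−ȳ)(y_{t+1}−ȳ) = (74.2339) + (17.9539) + (2.6414) + (7.4714) + (33.4589) + (-77.7811) + (298.7902) = 356.7686
Denominator Σ(y_t−ȳ)² = 920.4588
r_1 = 356.7686 / 920.4588 = 0.388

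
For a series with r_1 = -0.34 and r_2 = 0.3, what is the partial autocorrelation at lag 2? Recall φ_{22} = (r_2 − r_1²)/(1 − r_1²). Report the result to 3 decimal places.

0.209

φ_{22} = (r_2 − r_1²) / (1 − r_1²)
r_1² = (-0.34)² = 0.1156
Numerator = 0.3 − 0.1156 = 0.1844; denominator = 1 − 0.1156 = 0.8844
φ_{22} = 0.1844 / 0.8844 = 0.209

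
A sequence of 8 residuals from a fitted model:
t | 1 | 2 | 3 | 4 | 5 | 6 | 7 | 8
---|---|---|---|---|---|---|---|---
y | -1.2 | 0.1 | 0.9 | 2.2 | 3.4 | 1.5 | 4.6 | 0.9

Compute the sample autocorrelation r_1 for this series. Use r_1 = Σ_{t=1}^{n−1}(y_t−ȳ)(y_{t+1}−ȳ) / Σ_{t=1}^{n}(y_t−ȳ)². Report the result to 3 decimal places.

0.147

Mean ȳ = (-1.2 + 0.1 + 0.9 + 2.2 + 3.4 + 1.5 + 4.6 + 0.9)/8 = 1.5500
Deviations from mean: -2.7500, -1.4500, -0.6500, 0.6500, 1.8500, -0.0500, 3.0500, -0.6500
Σ(y_t−ȳ)(y_{t+1}−ȳ) = (3.9875) + (0.9425) + (-0.4225) + (1.2025) + (-0.0925) + (-0.1525) + (-1.9825) = 3.4825
Denominator Σ(y_t−ȳ)² = 23.6600
r_1 = 3.4825 / 23.6600 = 0.147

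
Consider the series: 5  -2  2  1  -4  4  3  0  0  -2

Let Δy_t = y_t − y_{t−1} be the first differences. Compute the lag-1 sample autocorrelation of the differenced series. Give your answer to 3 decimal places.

First differences Δy: -7, 4, -1, -5, 8, -1, -3, 0, -2
Mean of differences = -0.7778
Numerator Σ(Δy_t−Δȳ)(Δy_{t+1}−Δȳ) = -71.0494
Denominator Σ(Δy_t−Δȳ)² = 163.5556
r_1(Δy) = -71.0494 / 163.5556 = -0.434

-0.434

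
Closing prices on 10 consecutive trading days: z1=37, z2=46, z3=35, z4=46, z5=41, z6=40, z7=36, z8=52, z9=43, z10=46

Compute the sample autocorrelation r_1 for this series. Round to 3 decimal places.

Mean z̄ = (37 + 46 + 35 + 46 + 41 + 40 + 36 + 52 + 43 + 46)/10 = 42.2000
Numerator Σ_{t=1}^{9}(z_t−z̄)(z_{t+1}−z̄) = -112.6400
Denominator Σ(z_t−z̄)² = 263.6000
r_1 = -112.6400 / 263.6000 = -0.427

-0.427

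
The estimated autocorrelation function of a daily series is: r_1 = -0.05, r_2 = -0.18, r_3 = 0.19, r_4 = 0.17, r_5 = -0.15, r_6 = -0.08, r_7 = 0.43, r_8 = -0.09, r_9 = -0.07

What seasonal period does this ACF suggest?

The largest autocorrelation is r_7 = 0.43; the remaining lags stay at or below 0.19.
The dominant spike at lag 7 indicates a seasonal period of 7.

7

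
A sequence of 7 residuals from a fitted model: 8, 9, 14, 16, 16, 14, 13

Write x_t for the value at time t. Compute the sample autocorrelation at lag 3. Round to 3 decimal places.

Mean x̄ = (8 + 9 + 14 + 16 + 16 + 14 + 13)/7 = 12.8571
Deviations from mean: -4.8571, -3.8571, 1.1429, 3.1429, 3.1429, 1.1429, 0.1429
Numerator Σ_{t=1}^{4}(x_t−x̄)(x_{t+3}−x̄) = -25.6327
Denominator Σ(x_t−x̄)² = 60.8571
r_3 = -25.6327 / 60.8571 = -0.421

-0.421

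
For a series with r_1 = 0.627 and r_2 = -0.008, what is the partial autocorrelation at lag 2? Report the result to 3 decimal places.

-0.661

φ_{22} = (r_2 − r_1²) / (1 − r_1²)
r_1² = (0.627)² = 0.393129
Numerator = -0.008 − 0.3931 = -0.4011; denominator = 1 − 0.3931 = 0.6069
φ_{22} = -0.4011 / 0.6069 = -0.661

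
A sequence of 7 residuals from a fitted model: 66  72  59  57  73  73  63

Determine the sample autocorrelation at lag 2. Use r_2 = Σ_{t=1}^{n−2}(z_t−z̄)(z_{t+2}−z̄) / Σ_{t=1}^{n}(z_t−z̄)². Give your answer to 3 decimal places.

-0.681

Mean z̄ = (66 + 72 + 59 + 57 + 73 + 73 + 63)/7 = 66.1429
Deviations from mean: -0.1429, 5.8571, -7.1429, -9.1429, 6.8571, 6.8571, -3.1429
Σ(z_t−z̄)(z_{t+2}−z̄) = (1.0204) + (-53.5510) + (-48.9796) + (-62.6939) + (-21.5510) = -185.7551
Denominator Σ(z_t−z̄)² = 272.8571
r_2 = -185.7551 / 272.8571 = -0.681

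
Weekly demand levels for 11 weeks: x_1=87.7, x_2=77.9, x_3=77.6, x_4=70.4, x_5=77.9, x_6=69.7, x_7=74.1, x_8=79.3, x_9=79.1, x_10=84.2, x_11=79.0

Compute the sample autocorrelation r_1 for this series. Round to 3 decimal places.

Mean x̄ = (87.7 + 77.9 + 77.6 + 70.4 + 77.9 + 69.7 + 74.1 + 79.3 + 79.1 + 84.2 + 79.0)/11 = 77.9000
Numerator Σ_{t=1}^{10}(x_t−x̄)(x_{t+1}−x̄) = 44.2600
Denominator Σ(x_t−x̄)² = 278.3600
r_1 = 44.2600 / 278.3600 = 0.159

0.159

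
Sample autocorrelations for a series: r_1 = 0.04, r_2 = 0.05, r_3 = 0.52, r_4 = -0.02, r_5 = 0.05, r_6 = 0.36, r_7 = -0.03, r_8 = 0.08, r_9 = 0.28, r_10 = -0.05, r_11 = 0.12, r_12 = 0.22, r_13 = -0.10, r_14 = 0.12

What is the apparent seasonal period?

3

The largest autocorrelation is r_3 = 0.52, with weaker echoes at lags 6 (0.36), 9 (0.28) and 12 (0.22); the remaining lags stay at or below 0.12.
The dominant spike at lag 3 indicates a seasonal period of 3.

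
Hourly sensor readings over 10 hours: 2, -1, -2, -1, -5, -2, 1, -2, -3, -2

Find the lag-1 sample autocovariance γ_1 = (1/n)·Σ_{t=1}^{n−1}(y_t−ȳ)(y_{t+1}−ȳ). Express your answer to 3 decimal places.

Mean ȳ = (2 − 1 − 2 − 1 − 5 − 2 + 1 − 2 − 3 − 2)/10 = -1.5000
Σ_{t=1}^{9}(y_t−ȳ)(y_{t+1}−ȳ) = 0.2500
γ_1 = 0.2500 / 10 = 0.025

0.025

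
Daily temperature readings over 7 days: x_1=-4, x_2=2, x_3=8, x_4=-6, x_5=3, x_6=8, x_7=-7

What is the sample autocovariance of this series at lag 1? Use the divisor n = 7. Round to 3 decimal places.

-14.128

Mean x̄ = (-4 + 2 + 8 − 6 + 3 + 8 − 7)/7 = 0.5714
Deviations: -4.5714, 1.4286, 7.4286, -6.5714, 2.4286, 7.4286, -7.5714
Σ_{t=1}^{6}(x_t−x̄)(x_{t+1}−x̄) = -98.8980
γ_1 = -98.8980 / 7 = -14.128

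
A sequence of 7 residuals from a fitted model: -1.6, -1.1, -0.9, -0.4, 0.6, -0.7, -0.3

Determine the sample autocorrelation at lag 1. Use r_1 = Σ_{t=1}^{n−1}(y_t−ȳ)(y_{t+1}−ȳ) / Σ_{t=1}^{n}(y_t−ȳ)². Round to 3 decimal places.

Mean ȳ = (-1.6 − 1.1 − 0.9 − 0.4 + 0.6 − 0.7 − 0.3)/7 = -0.6286
Σ(y_t−ȳ)(y_{t+1}−ȳ) = (0.4580) + (0.1280) + (-0.0620) + (0.2808) + (-0.0878) + (-0.0235) = 0.6935
Denominator Σ(y_t−ȳ)² = 2.9143
r_1 = 0.6935 / 2.9143 = 0.238

0.238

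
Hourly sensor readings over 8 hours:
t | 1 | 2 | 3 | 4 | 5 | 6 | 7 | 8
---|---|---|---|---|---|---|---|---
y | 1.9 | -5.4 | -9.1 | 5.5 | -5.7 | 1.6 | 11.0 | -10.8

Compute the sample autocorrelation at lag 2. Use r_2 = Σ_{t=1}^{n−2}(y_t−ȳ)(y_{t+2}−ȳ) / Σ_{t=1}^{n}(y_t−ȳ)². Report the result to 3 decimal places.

Mean ȳ = (1.9 − 5.4 − 9.1 + 5.5 − 5.7 + 1.6 + 11.0 − 10.8)/8 = -1.3750
Deviations from mean: 3.2750, -4.0250, -7.7250, 6.8750, -4.3250, 2.9750, 12.3750, -9.4250
Numerator Σ_{t=1}^{6}(y_t−ȳ)(y_{t+2}−ȳ) = -80.6688
Denominator Σ(y_t−ȳ)² = 403.3950
r_2 = -80.6688 / 403.3950 = -0.200

-0.200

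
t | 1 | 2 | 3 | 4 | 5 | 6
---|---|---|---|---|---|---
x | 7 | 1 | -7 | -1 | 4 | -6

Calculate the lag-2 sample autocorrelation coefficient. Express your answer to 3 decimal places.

Mean x̄ = (7 + 1 − 7 − 1 + 4 − 6)/6 = -0.3333
Deviations from mean: 7.3333, 1.3333, -6.6667, -0.6667, 4.3333, -5.6667
Σ(x_t−x̄)(x_{t+2}−x̄) = (-48.8889) + (-0.8889) + (-28.8889) + (3.7778) = -74.8889
Denominator Σ(x_t−x̄)² = 151.3333
r_2 = -74.8889 / 151.3333 = -0.495

-0.495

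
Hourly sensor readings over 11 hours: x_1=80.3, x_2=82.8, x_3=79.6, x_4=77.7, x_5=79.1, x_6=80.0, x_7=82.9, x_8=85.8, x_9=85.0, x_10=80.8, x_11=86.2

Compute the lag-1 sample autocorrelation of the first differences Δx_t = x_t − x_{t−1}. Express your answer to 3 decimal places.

First differences Δx: 2.5, -3.2, -1.9, 1.4, 0.9, 2.9, 2.9, -0.8, -4.2, 5.4
Mean of differences = 0.5900
Numerator Σ(Δx_t−Δx̄)(Δx_{t+1}−Δx̄) = -13.1081
Denominator Σ(Δx_t−Δx̄)² = 83.6490
r_1(Δx) = -13.1081 / 83.6490 = -0.157

-0.157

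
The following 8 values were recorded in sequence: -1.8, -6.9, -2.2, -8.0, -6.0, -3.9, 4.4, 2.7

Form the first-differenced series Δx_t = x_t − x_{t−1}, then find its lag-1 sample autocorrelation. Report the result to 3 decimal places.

First differences Δx: -5.1, 4.7, -5.8, 2.0, 2.1, 8.3, -1.7
Mean of differences = 0.6429
Numerator Σ(Δx_t−Δx̄)(Δx_{t+1}−Δx̄) = -62.9876
Denominator Σ(Δx_t−Δx̄)² = 159.0371
r_1(Δx) = -62.9876 / 159.0371 = -0.396

-0.396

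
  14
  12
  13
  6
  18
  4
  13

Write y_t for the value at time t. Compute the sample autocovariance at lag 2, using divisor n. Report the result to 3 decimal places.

Mean ȳ = (14 + 12 + 13 + 6 + 18 + 4 + 13)/7 = 11.4286
Σ_{t=1}^{5}(y_t−ȳ)(y_{t+2}−ȳ) = 61.9184
γ_2 = 61.9184 / 7 = 8.845

8.845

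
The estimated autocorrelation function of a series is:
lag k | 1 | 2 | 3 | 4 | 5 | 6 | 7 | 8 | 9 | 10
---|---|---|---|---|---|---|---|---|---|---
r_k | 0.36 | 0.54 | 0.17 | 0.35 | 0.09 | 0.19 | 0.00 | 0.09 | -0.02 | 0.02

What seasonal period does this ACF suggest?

The largest autocorrelation is r_2 = 0.54; the remaining lags stay at or below 0.36.
The dominant spike at lag 2 indicates a seasonal period of 2.

2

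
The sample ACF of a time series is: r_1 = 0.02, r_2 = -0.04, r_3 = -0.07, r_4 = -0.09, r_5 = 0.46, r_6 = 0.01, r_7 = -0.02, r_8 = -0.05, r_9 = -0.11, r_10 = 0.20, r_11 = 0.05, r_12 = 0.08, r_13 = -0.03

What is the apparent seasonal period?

5

The largest autocorrelation is r_5 = 0.46, with a weaker echo at lag 10 (0.20); the remaining lags stay at or below 0.08.
The dominant spike at lag 5 indicates a seasonal period of 5.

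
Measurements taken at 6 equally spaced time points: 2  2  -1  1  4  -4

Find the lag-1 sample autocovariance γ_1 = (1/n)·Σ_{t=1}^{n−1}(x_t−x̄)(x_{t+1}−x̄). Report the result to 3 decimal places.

-2.574

Mean x̄ = (2 + 2 − 1 + 1 + 4 − 4)/6 = 0.6667
Σ_{t=1}^{5}(x_t−x̄)(x_{t+1}−x̄) = -15.4444
γ_1 = -15.4444 / 6 = -2.574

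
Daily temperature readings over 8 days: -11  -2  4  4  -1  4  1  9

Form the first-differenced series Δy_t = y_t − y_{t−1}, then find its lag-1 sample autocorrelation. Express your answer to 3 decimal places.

First differences Δy: 9, 6, 0, -5, 5, -3, 8
Mean of differences = 2.8571
Numerator Σ(Δy_t−Δȳ)(Δy_{t+1}−Δȳ) = -26.7347
Denominator Σ(Δy_t−Δȳ)² = 182.8571
r_1(Δy) = -26.7347 / 182.8571 = -0.146

-0.146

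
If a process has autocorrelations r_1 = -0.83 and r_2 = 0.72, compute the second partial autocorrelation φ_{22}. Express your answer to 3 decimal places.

φ_{22} = (r_2 − r_1²) / (1 − r_1²)
r_1² = (-0.83)² = 0.6889
Numerator = 0.72 − 0.6889 = 0.0311; denominator = 1 − 0.6889 = 0.3111
φ_{22} = 0.0311 / 0.3111 = 0.100

0.100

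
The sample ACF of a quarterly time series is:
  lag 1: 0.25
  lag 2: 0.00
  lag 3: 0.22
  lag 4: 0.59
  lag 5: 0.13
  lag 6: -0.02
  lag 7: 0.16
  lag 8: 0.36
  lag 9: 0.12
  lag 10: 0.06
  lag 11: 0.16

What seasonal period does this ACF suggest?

4

The largest autocorrelation is r_4 = 0.59, with a weaker echo at lag 8 (0.36); the remaining lags stay at or below 0.25. The elevated value at lag 1 (0.25), dropping to 0.00 at lag 2, reflects decaying short-term dependence rather than seasonality.
The dominant spike at lag 4 indicates a seasonal period of 4.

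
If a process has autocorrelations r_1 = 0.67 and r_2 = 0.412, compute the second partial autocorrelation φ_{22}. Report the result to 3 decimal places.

-0.067

φ_{22} = (r_2 − r_1²) / (1 − r_1²)
r_1² = (0.67)² = 0.4489
Numerator = 0.412 − 0.4489 = -0.0369; denominator = 1 − 0.4489 = 0.5511
φ_{22} = -0.0369 / 0.5511 = -0.067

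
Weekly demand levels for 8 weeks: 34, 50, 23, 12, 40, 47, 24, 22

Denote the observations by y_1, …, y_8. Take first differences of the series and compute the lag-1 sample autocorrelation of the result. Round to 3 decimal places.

-0.167

First differences Δy: 16, -27, -11, 28, 7, -23, -2
Mean of differences = -1.7143
Numerator Σ(Δy_t−Δȳ)(Δy_{t+1}−Δȳ) = -409.5102
Denominator Σ(Δy_t−Δȳ)² = 2451.4286
r_1(Δy) = -409.5102 / 2451.4286 = -0.167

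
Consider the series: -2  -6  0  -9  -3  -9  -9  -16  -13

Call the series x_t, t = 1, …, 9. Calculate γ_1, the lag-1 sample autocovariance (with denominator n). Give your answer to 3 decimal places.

Mean x̄ = (-2 − 6 + 0 − 9 − 3 − 9 − 9 − 16 − 13)/9 = -7.4444
Σ_{t=1}^{8}(x_t−x̄)(x_{t+1}−x̄) = 56.4691
γ_1 = 56.4691 / 9 = 6.274

6.274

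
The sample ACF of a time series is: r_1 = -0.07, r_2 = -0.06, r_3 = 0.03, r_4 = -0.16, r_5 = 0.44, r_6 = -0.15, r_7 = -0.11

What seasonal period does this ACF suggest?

5

The largest autocorrelation is r_5 = 0.44; the remaining lags stay at or below 0.03.
The dominant spike at lag 5 indicates a seasonal period of 5.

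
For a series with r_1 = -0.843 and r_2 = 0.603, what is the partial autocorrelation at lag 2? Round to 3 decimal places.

φ_{22} = (r_2 − r_1²) / (1 − r_1²)
r_1² = (-0.843)² = 0.710649
Numerator = 0.603 − 0.7106 = -0.1076; denominator = 1 − 0.7106 = 0.2894
φ_{22} = -0.1076 / 0.2894 = -0.372

-0.372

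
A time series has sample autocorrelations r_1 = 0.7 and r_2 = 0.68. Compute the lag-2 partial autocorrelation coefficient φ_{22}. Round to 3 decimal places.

φ_{22} = (r_2 − r_1²) / (1 − r_1²)
r_1² = (0.7)² = 0.49
Numerator = 0.68 − 0.4900 = 0.1900; denominator = 1 − 0.4900 = 0.5100
φ_{22} = 0.1900 / 0.5100 = 0.373

0.373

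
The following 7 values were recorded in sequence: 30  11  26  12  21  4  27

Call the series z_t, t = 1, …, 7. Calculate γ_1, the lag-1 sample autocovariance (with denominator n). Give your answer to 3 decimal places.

-51.869

Mean z̄ = (30 + 11 + 26 + 12 + 21 + 4 + 27)/7 = 18.7143
Deviations: 11.2857, -7.7143, 7.2857, -6.7143, 2.2857, -14.7143, 8.2857
Σ_{t=1}^{6}(z_t−z̄)(z_{t+1}−z̄) = -363.0816
γ_1 = -363.0816 / 7 = -51.869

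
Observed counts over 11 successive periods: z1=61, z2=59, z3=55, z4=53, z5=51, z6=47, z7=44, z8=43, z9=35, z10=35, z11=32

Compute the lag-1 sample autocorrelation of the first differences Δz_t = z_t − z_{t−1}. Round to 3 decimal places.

-0.630

First differences Δz: -2, -4, -2, -2, -4, -3, -1, -8, 0, -3
Mean of differences = -2.9000
Numerator Σ(Δz_t−Δz̄)(Δz_{t+1}−Δz̄) = -27.0100
Denominator Σ(Δz_t−Δz̄)² = 42.9000
r_1(Δz) = -27.0100 / 42.9000 = -0.630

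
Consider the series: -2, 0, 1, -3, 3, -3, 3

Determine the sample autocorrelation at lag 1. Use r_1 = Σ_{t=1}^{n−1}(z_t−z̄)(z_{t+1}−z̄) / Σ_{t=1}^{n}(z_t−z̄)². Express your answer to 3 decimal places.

Mean z̄ = (-2 + 0 + 1 − 3 + 3 − 3 + 3)/7 = -0.1429
Deviations from mean: -1.8571, 0.1429, 1.1429, -2.8571, 3.1429, -2.8571, 3.1429
Σ(z_t−z̄)(z_{t+1}−z̄) = (-0.2653) + (0.1633) + (-3.2653) + (-8.9796) + (-8.9796) + (-8.9796) = -30.3061
Denominator Σ(z_t−z̄)² = 40.8571
r_1 = -30.3061 / 40.8571 = -0.742

-0.742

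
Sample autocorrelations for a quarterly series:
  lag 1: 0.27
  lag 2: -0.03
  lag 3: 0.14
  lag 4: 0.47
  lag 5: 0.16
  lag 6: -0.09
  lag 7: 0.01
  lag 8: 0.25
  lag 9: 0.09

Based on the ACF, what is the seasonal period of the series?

4

The largest autocorrelation is r_4 = 0.47; the remaining lags stay at or below 0.27.
The dominant spike at lag 4 indicates a seasonal period of 4.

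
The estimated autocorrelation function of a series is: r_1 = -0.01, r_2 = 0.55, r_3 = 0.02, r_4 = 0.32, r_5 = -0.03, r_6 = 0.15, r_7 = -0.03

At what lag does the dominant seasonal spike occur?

2

The largest autocorrelation is r_2 = 0.55, with weaker echoes at lags 4 (0.32) and 6 (0.15); the remaining lags stay at or below 0.02.
The dominant spike at lag 2 indicates a seasonal period of 2.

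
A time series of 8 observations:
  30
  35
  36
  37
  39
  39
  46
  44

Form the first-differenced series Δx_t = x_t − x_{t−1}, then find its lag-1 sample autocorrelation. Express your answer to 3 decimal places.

First differences Δx: 5, 1, 1, 2, 0, 7, -2
Mean of differences = 2.0000
Numerator Σ(Δx_t−Δx̄)(Δx_{t+1}−Δx̄) = -32.0000
Denominator Σ(Δx_t−Δx̄)² = 56.0000
r_1(Δx) = -32.0000 / 56.0000 = -0.571

-0.571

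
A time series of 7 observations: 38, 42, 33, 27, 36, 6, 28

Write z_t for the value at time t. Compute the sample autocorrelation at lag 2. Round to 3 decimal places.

0.078

Mean z̄ = (38 + 42 + 33 + 27 + 36 + 6 + 28)/7 = 30.0000
Deviations from mean: 8.0000, 12.0000, 3.0000, -3.0000, 6.0000, -24.0000, -2.0000
Numerator Σ_{t=1}^{5}(z_t−z̄)(z_{t+2}−z̄) = 66.0000
Denominator Σ(z_t−z̄)² = 842.0000
r_2 = 66.0000 / 842.0000 = 0.078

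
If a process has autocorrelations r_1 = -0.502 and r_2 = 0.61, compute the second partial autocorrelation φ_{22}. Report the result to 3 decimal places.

0.479

φ_{22} = (r_2 − r_1²) / (1 − r_1²)
r_1² = (-0.502)² = 0.252004
Numerator = 0.61 − 0.2520 = 0.3580; denominator = 1 − 0.2520 = 0.7480
φ_{22} = 0.3580 / 0.7480 = 0.479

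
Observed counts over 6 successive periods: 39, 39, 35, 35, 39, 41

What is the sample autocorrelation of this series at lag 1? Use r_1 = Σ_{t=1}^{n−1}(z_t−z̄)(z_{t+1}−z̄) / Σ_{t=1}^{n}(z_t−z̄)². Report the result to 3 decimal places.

0.233

Mean z̄ = (39 + 39 + 35 + 35 + 39 + 41)/6 = 38.0000
Deviations from mean: 1.0000, 1.0000, -3.0000, -3.0000, 1.0000, 3.0000
Σ(z_t−z̄)(z_{t+1}−z̄) = (1.0000) + (-3.0000) + (9.0000) + (-3.0000) + (3.0000) = 7.0000
Denominator Σ(z_t−z̄)² = 30.0000
r_1 = 7.0000 / 30.0000 = 0.233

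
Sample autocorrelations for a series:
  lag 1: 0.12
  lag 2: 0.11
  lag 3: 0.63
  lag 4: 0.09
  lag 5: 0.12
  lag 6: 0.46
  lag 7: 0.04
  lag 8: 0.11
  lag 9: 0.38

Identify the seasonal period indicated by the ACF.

The largest autocorrelation is r_3 = 0.63, with weaker echoes at lags 6 (0.46) and 9 (0.38); the remaining lags stay at or below 0.12.
The dominant spike at lag 3 indicates a seasonal period of 3.

3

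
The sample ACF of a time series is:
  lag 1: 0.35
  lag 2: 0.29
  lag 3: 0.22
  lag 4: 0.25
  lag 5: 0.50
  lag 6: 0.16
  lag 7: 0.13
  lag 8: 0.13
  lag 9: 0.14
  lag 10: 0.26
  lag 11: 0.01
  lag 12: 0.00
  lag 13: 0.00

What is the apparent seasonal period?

The largest autocorrelation is r_5 = 0.50; the remaining lags stay at or below 0.35. The elevated value at lag 1 (0.35), dropping to 0.29 at lag 2, reflects decaying short-term dependence rather than seasonality.
The dominant spike at lag 5 indicates a seasonal period of 5.

5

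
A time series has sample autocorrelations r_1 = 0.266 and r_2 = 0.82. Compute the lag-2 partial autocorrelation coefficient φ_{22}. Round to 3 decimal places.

0.806

φ_{22} = (r_2 − r_1²) / (1 − r_1²)
r_1² = (0.266)² = 0.070756
Numerator = 0.82 − 0.0708 = 0.7492; denominator = 1 − 0.0708 = 0.9292
φ_{22} = 0.7492 / 0.9292 = 0.806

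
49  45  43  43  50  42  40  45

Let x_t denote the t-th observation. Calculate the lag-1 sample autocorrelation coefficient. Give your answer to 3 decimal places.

-0.107

Mean x̄ = (49 + 45 + 43 + 43 + 50 + 42 + 40 + 45)/8 = 44.6250
Deviations from mean: 4.3750, 0.3750, -1.6250, -1.6250, 5.3750, -2.6250, -4.6250, 0.3750
Σ(x_t−x̄)(x_{t+1}−x̄) = (1.6406) + (-0.6094) + (2.6406) + (-8.7344) + (-14.1094) + (12.1406) + (-1.7344) = -8.7656
Denominator Σ(x_t−x̄)² = 81.8750
r_1 = -8.7656 / 81.8750 = -0.107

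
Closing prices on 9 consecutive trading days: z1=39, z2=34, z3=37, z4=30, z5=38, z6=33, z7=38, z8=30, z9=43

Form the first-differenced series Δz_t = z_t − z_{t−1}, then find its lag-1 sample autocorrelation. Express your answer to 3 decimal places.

First differences Δz: -5, 3, -7, 8, -5, 5, -8, 13
Mean of differences = 0.5000
Numerator Σ(Δz_t−Δz̄)(Δz_{t+1}−Δz̄) = -299.2500
Denominator Σ(Δz_t−Δz̄)² = 428.0000
r_1(Δz) = -299.2500 / 428.0000 = -0.699

-0.699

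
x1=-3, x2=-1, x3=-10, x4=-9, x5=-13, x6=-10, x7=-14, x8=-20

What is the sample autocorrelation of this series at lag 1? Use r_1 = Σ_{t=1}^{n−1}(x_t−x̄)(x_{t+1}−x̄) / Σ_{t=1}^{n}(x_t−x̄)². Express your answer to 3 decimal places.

Mean x̄ = (-3 − 1 − 10 − 9 − 13 − 10 − 14 − 20)/8 = -10.0000
Σ(x_t−x̄)(x_{t+1}−x̄) = (63.0000) + (0.0000) + (0.0000) + (-3.0000) + (0.0000) + (0.0000) + (40.0000) = 100.0000
Denominator Σ(x_t−x̄)² = 256.0000
r_1 = 100.0000 / 256.0000 = 0.391

0.391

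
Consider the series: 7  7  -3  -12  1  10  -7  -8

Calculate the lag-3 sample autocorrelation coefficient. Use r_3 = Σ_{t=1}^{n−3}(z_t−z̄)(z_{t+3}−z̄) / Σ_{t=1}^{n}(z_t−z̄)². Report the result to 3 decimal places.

Mean z̄ = (7 + 7 − 3 − 12 + 1 + 10 − 7 − 8)/8 = -0.6250
Deviations from mean: 7.6250, 7.6250, -2.3750, -11.3750, 1.6250, 10.6250, -6.3750, -7.3750
Σ(z_t−z̄)(z_{t+3}−z̄) = (-86.7344) + (12.3906) + (-25.2344) + (72.5156) + (-11.9844) = -39.0469
Denominator Σ(z_t−z̄)² = 461.8750
r_3 = -39.0469 / 461.8750 = -0.085

-0.085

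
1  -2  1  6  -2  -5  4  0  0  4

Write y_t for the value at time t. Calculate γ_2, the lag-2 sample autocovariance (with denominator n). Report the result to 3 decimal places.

Mean ȳ = (1 − 2 + 1 + 6 − 2 − 5 + 4 + 0 + 0 + 4)/10 = 0.7000
Σ_{t=1}^{8}(y_t−ȳ)(y_{t+2}−ȳ) = -54.7800
γ_2 = -54.7800 / 10 = -5.478

-5.478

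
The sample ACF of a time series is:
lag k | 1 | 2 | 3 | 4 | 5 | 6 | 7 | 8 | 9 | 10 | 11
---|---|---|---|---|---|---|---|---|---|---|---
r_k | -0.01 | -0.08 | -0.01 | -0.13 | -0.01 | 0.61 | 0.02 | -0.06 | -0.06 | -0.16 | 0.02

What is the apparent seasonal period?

6

The largest autocorrelation is r_6 = 0.61; the remaining lags stay at or below 0.02.
The dominant spike at lag 6 indicates a seasonal period of 6.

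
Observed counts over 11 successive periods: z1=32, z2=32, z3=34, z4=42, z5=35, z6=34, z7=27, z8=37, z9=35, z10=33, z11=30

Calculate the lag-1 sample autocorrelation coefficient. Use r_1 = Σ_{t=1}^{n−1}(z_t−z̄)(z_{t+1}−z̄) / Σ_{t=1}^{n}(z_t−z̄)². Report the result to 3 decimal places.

Mean z̄ = (32 + 32 + 34 + 42 + 35 + 34 + 27 + 37 + 35 + 33 + 30)/11 = 33.7273
Numerator Σ_{t=1}^{10}(z_t−z̄)(z_{t+1}−z̄) = -2.2562
Denominator Σ(z_t−z̄)² = 148.1818
r_1 = -2.2562 / 148.1818 = -0.015

-0.015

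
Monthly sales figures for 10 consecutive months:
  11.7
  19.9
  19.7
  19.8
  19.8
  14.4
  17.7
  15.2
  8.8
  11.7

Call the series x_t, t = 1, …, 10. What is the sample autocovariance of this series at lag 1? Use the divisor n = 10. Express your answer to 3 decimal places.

Mean x̄ = (11.7 + 19.9 + 19.7 + 19.8 + 19.8 + 14.4 + 17.7 + 15.2 + 8.8 + 11.7)/10 = 15.8700
Σ_{t=1}^{9}(x_t−x̄)(x_{t+1}−x̄) = 53.6521
γ_1 = 53.6521 / 10 = 5.365

5.365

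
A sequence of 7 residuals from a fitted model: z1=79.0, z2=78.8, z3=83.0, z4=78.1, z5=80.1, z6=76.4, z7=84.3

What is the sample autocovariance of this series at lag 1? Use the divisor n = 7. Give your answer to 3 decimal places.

-3.469

Mean z̄ = (79.0 + 78.8 + 83.0 + 78.1 + 80.1 + 76.4 + 84.3)/7 = 79.9571
Σ_{t=1}^{6}(z_t−z̄)(z_{t+1}−z̄) = -24.2861
γ_1 = -24.2861 / 7 = -3.469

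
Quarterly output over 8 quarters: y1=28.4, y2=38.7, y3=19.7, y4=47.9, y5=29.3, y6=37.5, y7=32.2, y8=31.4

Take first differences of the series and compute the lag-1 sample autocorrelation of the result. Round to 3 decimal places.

First differences Δy: 10.3, -19.0, 28.2, -18.6, 8.2, -5.3, -0.8
Mean of differences = 0.4286
Numerator Σ(Δy_t−Δȳ)(Δy_{t+1}−Δȳ) = -1445.1580
Denominator Σ(Δy_t−Δȳ)² = 1702.9743
r_1(Δy) = -1445.1580 / 1702.9743 = -0.849

-0.849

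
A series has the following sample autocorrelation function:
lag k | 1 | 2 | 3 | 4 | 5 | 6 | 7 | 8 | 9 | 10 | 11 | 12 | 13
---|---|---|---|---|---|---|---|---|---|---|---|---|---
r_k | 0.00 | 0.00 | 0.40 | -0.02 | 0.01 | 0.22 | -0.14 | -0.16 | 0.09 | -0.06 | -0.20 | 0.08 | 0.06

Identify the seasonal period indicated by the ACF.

3

The largest autocorrelation is r_3 = 0.40, with a weaker echo at lag 6 (0.22); the remaining lags stay at or below 0.09.
The dominant spike at lag 3 indicates a seasonal period of 3.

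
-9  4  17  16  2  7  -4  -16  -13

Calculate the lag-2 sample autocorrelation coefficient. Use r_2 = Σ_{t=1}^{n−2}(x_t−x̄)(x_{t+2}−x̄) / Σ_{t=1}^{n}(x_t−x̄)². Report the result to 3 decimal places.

-0.025

Mean x̄ = (-9 + 4 + 17 + 16 + 2 + 7 − 4 − 16 − 13)/9 = 0.4444
Numerator Σ_{t=1}^{7}(x_t−x̄)(x_{t+2}−x̄) = -28.2840
Denominator Σ(x_t−x̄)² = 1134.2222
r_2 = -28.2840 / 1134.2222 = -0.025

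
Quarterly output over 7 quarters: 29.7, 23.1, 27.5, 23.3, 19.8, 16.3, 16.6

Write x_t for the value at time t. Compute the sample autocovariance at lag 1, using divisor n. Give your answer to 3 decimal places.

8.860

Mean x̄ = (29.7 + 23.1 + 27.5 + 23.3 + 19.8 + 16.3 + 16.6)/7 = 22.3286
Σ_{t=1}^{6}(x_t−x̄)(x_{t+1}−x̄) = 62.0220
γ_1 = 62.0220 / 7 = 8.860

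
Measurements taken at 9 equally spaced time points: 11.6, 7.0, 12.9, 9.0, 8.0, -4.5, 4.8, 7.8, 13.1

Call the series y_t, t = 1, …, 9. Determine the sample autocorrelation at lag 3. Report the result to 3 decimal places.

-0.553

Mean ȳ = (11.6 + 7.0 + 12.9 + 9.0 + 8.0 − 4.5 + 4.8 + 7.8 + 13.1)/9 = 7.7444
Numerator Σ_{t=1}^{6}(y_t−ȳ)(y_{t+3}−ȳ) = -127.7348
Denominator Σ(y_t−ȳ)² = 230.9222
r_3 = -127.7348 / 230.9222 = -0.553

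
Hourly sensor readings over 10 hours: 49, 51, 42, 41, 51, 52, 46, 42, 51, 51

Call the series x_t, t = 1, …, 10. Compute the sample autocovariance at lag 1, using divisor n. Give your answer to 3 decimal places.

0.964

Mean x̄ = (49 + 51 + 42 + 41 + 51 + 52 + 46 + 42 + 51 + 51)/10 = 47.6000
Σ_{t=1}^{9}(x_t−x̄)(x_{t+1}−x̄) = 9.6400
γ_1 = 9.6400 / 10 = 0.964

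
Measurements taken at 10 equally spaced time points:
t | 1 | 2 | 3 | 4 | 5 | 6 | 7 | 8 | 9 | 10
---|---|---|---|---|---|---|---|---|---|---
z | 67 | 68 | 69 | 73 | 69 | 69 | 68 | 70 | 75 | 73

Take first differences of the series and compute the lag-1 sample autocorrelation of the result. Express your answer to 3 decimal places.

-0.283

First differences Δz: 1, 1, 4, -4, 0, -1, 2, 5, -2
Mean of differences = 0.6667
Numerator Σ(Δz_t−Δz̄)(Δz_{t+1}−Δz̄) = -18.1111
Denominator Σ(Δz_t−Δz̄)² = 64.0000
r_1(Δz) = -18.1111 / 64.0000 = -0.283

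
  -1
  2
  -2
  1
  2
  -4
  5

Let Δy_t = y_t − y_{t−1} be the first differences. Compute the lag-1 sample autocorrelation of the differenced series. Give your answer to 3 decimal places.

First differences Δy: 3, -4, 3, 1, -6, 9
Mean of differences = 1.0000
Numerator Σ(Δy_t−Δȳ)(Δy_{t+1}−Δȳ) = -76.0000
Denominator Σ(Δy_t−Δȳ)² = 146.0000
r_1(Δy) = -76.0000 / 146.0000 = -0.521

-0.521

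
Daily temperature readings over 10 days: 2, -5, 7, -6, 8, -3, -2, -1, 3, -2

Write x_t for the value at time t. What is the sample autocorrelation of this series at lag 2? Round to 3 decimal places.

Mean x̄ = (2 − 5 + 7 − 6 + 8 − 3 − 2 − 1 + 3 − 2)/10 = 0.1000
Numerator Σ_{t=1}^{8}(x_t−x̄)(x_{t+2}−x̄) = 100.6800
Denominator Σ(x_t−x̄)² = 204.9000
r_2 = 100.6800 / 204.9000 = 0.491

0.491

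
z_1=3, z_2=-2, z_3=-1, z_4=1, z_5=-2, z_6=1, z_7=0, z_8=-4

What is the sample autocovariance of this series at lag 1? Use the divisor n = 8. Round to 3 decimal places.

-1.344

Mean z̄ = (3 − 2 − 1 + 1 − 2 + 1 + 0 − 4)/8 = -0.5000
Deviations: 3.5000, -1.5000, -0.5000, 1.5000, -1.5000, 1.5000, 0.5000, -3.5000
Σ_{t=1}^{7}(z_t−z̄)(z_{t+1}−z̄) = -10.7500
γ_1 = -10.7500 / 8 = -1.344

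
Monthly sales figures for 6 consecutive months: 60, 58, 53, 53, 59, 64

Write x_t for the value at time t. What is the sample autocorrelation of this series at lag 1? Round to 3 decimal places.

0.269

Mean x̄ = (60 + 58 + 53 + 53 + 59 + 64)/6 = 57.8333
Deviations from mean: 2.1667, 0.1667, -4.8333, -4.8333, 1.1667, 6.1667
Σ(x_t−x̄)(x_{t+1}−x̄) = (0.3611) + (-0.8056) + (23.3611) + (-5.6389) + (7.1944) = 24.4722
Denominator Σ(x_t−x̄)² = 90.8333
r_1 = 24.4722 / 90.8333 = 0.269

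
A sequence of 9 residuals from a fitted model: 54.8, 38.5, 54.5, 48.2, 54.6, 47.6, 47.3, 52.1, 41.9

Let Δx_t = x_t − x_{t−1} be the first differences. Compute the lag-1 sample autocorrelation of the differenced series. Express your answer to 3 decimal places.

First differences Δx: -16.3, 16.0, -6.3, 6.4, -7.0, -0.3, 4.8, -10.2
Mean of differences = -1.6125
Numerator Σ(Δx_t−Δx̄)(Δx_{t+1}−Δx̄) = -475.6902
Denominator Σ(Δx_t−Δx̄)² = 757.7088
r_1(Δx) = -475.6902 / 757.7088 = -0.628

-0.628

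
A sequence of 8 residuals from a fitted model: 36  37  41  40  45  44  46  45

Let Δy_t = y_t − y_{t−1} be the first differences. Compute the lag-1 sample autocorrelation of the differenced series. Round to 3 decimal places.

First differences Δy: 1, 4, -1, 5, -1, 2, -1
Mean of differences = 1.2857
Numerator Σ(Δy_t−Δȳ)(Δy_{t+1}−Δȳ) = -27.2245
Denominator Σ(Δy_t−Δȳ)² = 37.4286
r_1(Δy) = -27.2245 / 37.4286 = -0.727

-0.727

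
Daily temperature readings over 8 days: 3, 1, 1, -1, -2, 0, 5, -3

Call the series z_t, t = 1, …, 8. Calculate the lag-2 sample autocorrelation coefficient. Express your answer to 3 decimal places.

-0.198

Mean z̄ = (3 + 1 + 1 − 1 − 2 + 0 + 5 − 3)/8 = 0.5000
Deviations from mean: 2.5000, 0.5000, 0.5000, -1.5000, -2.5000, -0.5000, 4.5000, -3.5000
Numerator Σ_{t=1}^{6}(z_t−z̄)(z_{t+2}−z̄) = -9.5000
Denominator Σ(z_t−z̄)² = 48.0000
r_2 = -9.5000 / 48.0000 = -0.198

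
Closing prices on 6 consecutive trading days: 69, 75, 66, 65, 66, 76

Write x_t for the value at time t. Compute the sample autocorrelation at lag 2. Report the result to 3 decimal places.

-0.340

Mean x̄ = (69 + 75 + 66 + 65 + 66 + 76)/6 = 69.5000
Deviations from mean: -0.5000, 5.5000, -3.5000, -4.5000, -3.5000, 6.5000
Σ(x_t−x̄)(x_{t+2}−x̄) = (1.7500) + (-24.7500) + (12.2500) + (-29.2500) = -40.0000
Denominator Σ(x_t−x̄)² = 117.5000
r_2 = -40.0000 / 117.5000 = -0.340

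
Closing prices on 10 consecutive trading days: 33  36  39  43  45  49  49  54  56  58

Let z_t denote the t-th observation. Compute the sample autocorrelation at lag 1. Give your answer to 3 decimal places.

Mean z̄ = (33 + 36 + 39 + 43 + 45 + 49 + 49 + 54 + 56 + 58)/10 = 46.2000
Numerator Σ_{t=1}^{9}(z_t−z̄)(z_{t+1}−z̄) = 453.3600
Denominator Σ(z_t−z̄)² = 653.6000
r_1 = 453.3600 / 653.6000 = 0.694

0.694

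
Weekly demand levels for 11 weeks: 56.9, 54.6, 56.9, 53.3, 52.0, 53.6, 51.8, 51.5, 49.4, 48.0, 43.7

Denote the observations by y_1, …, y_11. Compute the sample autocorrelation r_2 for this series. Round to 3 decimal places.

Mean ȳ = (56.9 + 54.6 + 56.9 + 53.3 + 52.0 + 53.6 + 51.8 + 51.5 + 49.4 + 48.0 + 43.7)/11 = 51.9727
Numerator Σ_{t=1}^{9}(y_t−ȳ)(y_{t+2}−ȳ) = 52.8912
Denominator Σ(y_t−ȳ)² = 150.9618
r_2 = 52.8912 / 150.9618 = 0.350

0.350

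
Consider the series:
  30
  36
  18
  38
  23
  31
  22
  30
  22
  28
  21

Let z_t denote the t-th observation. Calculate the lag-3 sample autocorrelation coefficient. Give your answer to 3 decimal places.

-0.359

Mean z̄ = (30 + 36 + 18 + 38 + 23 + 31 + 22 + 30 + 22 + 28 + 21)/11 = 27.1818
Numerator Σ_{t=1}^{8}(z_t−z̄)(z_{t+3}−z̄) = -150.7355
Denominator Σ(z_t−z̄)² = 419.6364
r_3 = -150.7355 / 419.6364 = -0.359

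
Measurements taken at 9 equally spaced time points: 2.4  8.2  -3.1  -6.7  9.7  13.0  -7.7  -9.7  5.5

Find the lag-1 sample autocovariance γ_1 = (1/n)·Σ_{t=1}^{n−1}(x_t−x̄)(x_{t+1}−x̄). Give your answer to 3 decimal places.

Mean x̄ = (2.4 + 8.2 − 3.1 − 6.7 + 9.7 + 13.0 − 7.7 − 9.7 + 5.5)/9 = 1.2889
Σ_{t=1}^{8}(x_t−x̄)(x_{t+1}−x̄) = -9.0501
γ_1 = -9.0501 / 9 = -1.006

-1.006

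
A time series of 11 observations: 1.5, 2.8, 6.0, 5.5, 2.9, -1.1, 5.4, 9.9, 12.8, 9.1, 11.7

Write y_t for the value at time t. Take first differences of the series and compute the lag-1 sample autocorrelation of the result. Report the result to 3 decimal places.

0.024

First differences Δy: 1.3, 3.2, -0.5, -2.6, -4.0, 6.5, 4.5, 2.9, -3.7, 2.6
Mean of differences = 1.0200
Numerator Σ(Δy_t−Δȳ)(Δy_{t+1}−Δȳ) = 2.7436
Denominator Σ(Δy_t−Δȳ)² = 115.8960
r_1(Δy) = 2.7436 / 115.8960 = 0.024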